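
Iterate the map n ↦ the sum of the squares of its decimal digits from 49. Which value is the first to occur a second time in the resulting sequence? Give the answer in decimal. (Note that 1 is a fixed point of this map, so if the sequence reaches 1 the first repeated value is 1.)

1

49 → 4² + 9² = 16 + 81 = 97
97 → 9² + 7² = 81 + 49 = 130
130 → 1² + 3² + 0² = 1 + 9 + 0 = 10
10 → 1² + 0² = 1 + 0 = 1  — reached the fixed point 1.
1 → 1, so 1 is the first repeated value.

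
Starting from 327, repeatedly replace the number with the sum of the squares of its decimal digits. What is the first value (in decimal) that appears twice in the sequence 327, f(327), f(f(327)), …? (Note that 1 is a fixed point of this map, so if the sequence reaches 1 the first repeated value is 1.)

327 → 3² + 2² + 7² = 62
62 → 6² + 2² = 40
40 → 4² + 0² = 16
16 → 1² + 6² = 37
37 → 3² + 7² = 58
58 → 5² + 8² = 89
89 → 8² + 9² = 145
145 → 1² + 4² + 5² = 42
42 → 4² + 2² = 20
20 → 2² + 0² = 4
4 → 4² = 16  — 16 already appeared earlier.

16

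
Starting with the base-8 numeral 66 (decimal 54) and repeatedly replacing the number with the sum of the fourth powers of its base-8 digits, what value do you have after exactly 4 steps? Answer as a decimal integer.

54 = (6,6)_8 → 6⁴ + 6⁴ = 2592
2592 = (5,0,4,0)_8 → 5⁴ + 0⁴ + 4⁴ + 0⁴ = 881
881 = (1,5,6,1)_8 → 1⁴ + 5⁴ + 6⁴ + 1⁴ = 1923
1923 = (3,6,0,3)_8 → 3⁴ + 6⁴ + 0⁴ + 3⁴ = 1458

1458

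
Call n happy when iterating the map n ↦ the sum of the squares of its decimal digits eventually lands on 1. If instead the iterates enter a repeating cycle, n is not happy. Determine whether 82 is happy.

82 → 8² + 2² = 64 + 4 = 68
68 → 6² + 8² = 36 + 64 = 100
100 → 1² + 0² + 0² = 1 + 0 + 0 = 1  — reached 1.

happy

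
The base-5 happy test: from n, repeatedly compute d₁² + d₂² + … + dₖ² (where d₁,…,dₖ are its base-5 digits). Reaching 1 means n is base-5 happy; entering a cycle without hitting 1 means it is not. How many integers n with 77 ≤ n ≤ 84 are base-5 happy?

77: 77 → 13 → 13  (repeats 13)
78: 78 → 18 → 18  (repeats 18)
79: 79 → 25 → 1  (reaches 1)
80: 80 → 10 → 4 → 16 → 10  (repeats 10)
81: 81 → 11 → 5 → 1  (reaches 1)
82: 82 → 14 → 20 → 16 → 10 → 4 → 16  (repeats 16)
83: 83 → 19 → 25 → 1  (reaches 1)
84: 84 → 26 → 2 → 4 → 16 → 10 → 4  (repeats 4)
base-5 happy: 79, 81, 83

3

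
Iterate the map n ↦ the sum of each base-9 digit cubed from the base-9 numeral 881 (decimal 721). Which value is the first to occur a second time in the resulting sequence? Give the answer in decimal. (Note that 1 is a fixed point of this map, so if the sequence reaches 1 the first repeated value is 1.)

721 = (8,8,1)_9 → 8³ + 8³ + 1³ = 512 + 512 + 1 = 1025
1025 = (1,3,5,8)_9 → 1³ + 3³ + 5³ + 8³ = 1 + 27 + 125 + 512 = 665
665 = (8,1,8)_9 → 8³ + 1³ + 8³ = 512 + 1 + 512 = 1025  — 1025 already appeared earlier.

1025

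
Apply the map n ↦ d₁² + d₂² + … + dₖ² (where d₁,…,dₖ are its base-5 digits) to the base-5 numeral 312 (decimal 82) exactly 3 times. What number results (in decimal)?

16

82 = (3,1,2)_5 → 3² + 1² + 2² = 14
14 = (2,4)_5 → 2² + 4² = 20
20 = (4,0)_5 → 4² + 0² = 16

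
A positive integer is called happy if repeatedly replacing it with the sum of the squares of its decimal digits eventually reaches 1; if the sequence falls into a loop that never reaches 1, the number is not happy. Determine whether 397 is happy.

happy

397 → 3² + 9² + 7² = 139
139 → 1² + 3² + 9² = 91
91 → 9² + 1² = 82
82 → 8² + 2² = 68
68 → 6² + 8² = 100
100 → 1² + 0² + 0² = 1  — reached 1.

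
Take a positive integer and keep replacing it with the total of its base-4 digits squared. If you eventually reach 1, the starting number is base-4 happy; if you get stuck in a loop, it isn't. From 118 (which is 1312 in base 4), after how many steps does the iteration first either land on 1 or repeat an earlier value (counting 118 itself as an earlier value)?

6

118 = (1,3,1,2)_4 → 1² + 3² + 1² + 2² = 1 + 9 + 1 + 4 = 15
15 = (3,3)_4 → 3² + 3² = 9 + 9 = 18
18 = (1,0,2)_4 → 1² + 0² + 2² = 1 + 0 + 4 = 5
5 = (1,1)_4 → 1² + 1² = 1 + 1 = 2
2 = (2)_4 → 2² = 4
4 = (1,0)_4 → 1² + 0² = 1 + 0 = 1  — reached 1.
That took 6 steps.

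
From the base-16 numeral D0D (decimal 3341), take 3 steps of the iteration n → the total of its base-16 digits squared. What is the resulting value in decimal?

197

3341 = (13,0,13)_16 → 13² + 0² + 13² = 338
338 = (1,5,2)_16 → 1² + 5² + 2² = 30
30 = (1,14)_16 → 1² + 14² = 197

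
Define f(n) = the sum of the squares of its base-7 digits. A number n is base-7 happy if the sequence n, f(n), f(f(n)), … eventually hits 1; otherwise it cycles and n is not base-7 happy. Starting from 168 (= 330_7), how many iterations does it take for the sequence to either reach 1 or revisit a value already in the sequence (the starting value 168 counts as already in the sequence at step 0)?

168 = (3,3,0)_7 → 3² + 3² + 0² = 18
18 = (2,4)_7 → 2² + 4² = 20
20 = (2,6)_7 → 2² + 6² = 40
40 = (5,5)_7 → 5² + 5² = 50
50 = (1,0,1)_7 → 1² + 0² + 1² = 2
2 = (2)_7 → 2² = 4
4 = (4)_7 → 4² = 16
16 = (2,2)_7 → 2² + 2² = 8
8 = (1,1)_7 → 1² + 1² = 2  — 2 repeats.
That took 9 steps.

9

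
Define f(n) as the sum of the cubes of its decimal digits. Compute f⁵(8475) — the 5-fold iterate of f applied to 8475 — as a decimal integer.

1032

8475 → 8³ + 4³ + 7³ + 5³ = 1044
1044 → 1³ + 0³ + 4³ + 4³ = 129
129 → 1³ + 2³ + 9³ = 738
738 → 7³ + 3³ + 8³ = 882
882 → 8³ + 8³ + 2³ = 1032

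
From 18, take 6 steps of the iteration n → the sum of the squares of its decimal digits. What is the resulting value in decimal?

145

18 → 1² + 8² = 65
65 → 6² + 5² = 61
61 → 6² + 1² = 37
37 → 3² + 7² = 58
58 → 5² + 8² = 89
89 → 8² + 9² = 145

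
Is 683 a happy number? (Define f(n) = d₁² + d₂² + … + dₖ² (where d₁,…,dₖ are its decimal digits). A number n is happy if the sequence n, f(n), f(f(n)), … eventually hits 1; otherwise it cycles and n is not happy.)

happy

683 → 6² + 8² + 3² = 109
109 → 1² + 0² + 9² = 82
82 → 8² + 2² = 68
68 → 6² + 8² = 100
100 → 1² + 0² + 0² = 1  — reached 1.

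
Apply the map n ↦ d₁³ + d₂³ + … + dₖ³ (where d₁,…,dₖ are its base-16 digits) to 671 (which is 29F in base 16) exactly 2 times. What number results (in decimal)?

671 = (2,9,15)_16 → 2³ + 9³ + 15³ = 8 + 729 + 3375 = 4112
4112 = (1,0,1,0)_16 → 1³ + 0³ + 1³ + 0³ = 1 + 0 + 1 + 0 = 2

2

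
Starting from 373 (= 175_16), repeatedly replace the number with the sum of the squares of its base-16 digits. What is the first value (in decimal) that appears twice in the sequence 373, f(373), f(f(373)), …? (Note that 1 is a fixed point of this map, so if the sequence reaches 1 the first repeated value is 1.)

373 = (1,7,5)_16 → 1² + 7² + 5² = 75
75 = (4,11)_16 → 4² + 11² = 137
137 = (8,9)_16 → 8² + 9² = 145
145 = (9,1)_16 → 9² + 1² = 82
82 = (5,2)_16 → 5² + 2² = 29
29 = (1,13)_16 → 1² + 13² = 170
170 = (10,10)_16 → 10² + 10² = 200
200 = (12,8)_16 → 12² + 8² = 208
208 = (13,0)_16 → 13² + 0² = 169
169 = (10,9)_16 → 10² + 9² = 181
181 = (11,5)_16 → 11² + 5² = 146
146 = (9,2)_16 → 9² + 2² = 85
85 = (5,5)_16 → 5² + 5² = 50
50 = (3,2)_16 → 3² + 2² = 13
13 = (13)_16 → 13² = 169  — 169 already appeared earlier.

169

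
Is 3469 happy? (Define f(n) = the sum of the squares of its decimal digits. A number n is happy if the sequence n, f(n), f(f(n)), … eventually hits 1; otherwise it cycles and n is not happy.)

not happy

3469 → 142
142 → 21
21 → 5
5 → 25
25 → 29
29 → 85
85 → 89
89 → 145
145 → 42
42 → 20
20 → 4
4 → 16
16 → 37
37 → 58
58 → 89  — 89 already seen; the sequence cycles without reaching 1.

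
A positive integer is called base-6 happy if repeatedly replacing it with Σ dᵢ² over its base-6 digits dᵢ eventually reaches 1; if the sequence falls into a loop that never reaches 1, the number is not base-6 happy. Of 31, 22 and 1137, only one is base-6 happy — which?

31: 31 → 26 → 20 → 13 → 5 → 25 → 17 → 29 → 41 → 26  — repeats 26 (not base-6 happy)
22: 22 → 25 → 17 → 29 → 41 → 26 → 20 → 13 → 5 → 25  — repeats 25 (not base-6 happy)
1137: 1137 → 44 → 6 → 1  — reaches 1 (base-6 happy)

1137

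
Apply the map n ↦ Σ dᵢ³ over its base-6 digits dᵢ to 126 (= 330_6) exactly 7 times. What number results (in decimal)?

28

126 = (3,3,0)_6 → 3³ + 3³ + 0³ = 27 + 27 + 0 = 54
54 = (1,3,0)_6 → 1³ + 3³ + 0³ = 1 + 27 + 0 = 28
28 = (4,4)_6 → 4³ + 4³ = 64 + 64 = 128
128 = (3,3,2)_6 → 3³ + 3³ + 2³ = 27 + 27 + 8 = 62
62 = (1,4,2)_6 → 1³ + 4³ + 2³ = 1 + 64 + 8 = 73
73 = (2,0,1)_6 → 2³ + 0³ + 1³ = 8 + 0 + 1 = 9
9 = (1,3)_6 → 1³ + 3³ = 1 + 27 = 28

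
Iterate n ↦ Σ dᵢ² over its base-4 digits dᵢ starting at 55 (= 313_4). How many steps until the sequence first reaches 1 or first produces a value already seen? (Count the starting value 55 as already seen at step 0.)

5

55 = (3,1,3)_4 → 3² + 1² + 3² = 19
19 = (1,0,3)_4 → 1² + 0² + 3² = 10
10 = (2,2)_4 → 2² + 2² = 8
8 = (2,0)_4 → 2² + 0² = 4
4 = (1,0)_4 → 1² + 0² = 1  — reached 1.
That took 5 steps.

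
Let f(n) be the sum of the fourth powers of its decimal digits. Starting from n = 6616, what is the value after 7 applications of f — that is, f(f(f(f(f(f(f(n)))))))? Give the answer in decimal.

6616 → 6⁴ + 6⁴ + 1⁴ + 6⁴ = 1296 + 1296 + 1 + 1296 = 3889
3889 → 3⁴ + 8⁴ + 8⁴ + 9⁴ = 81 + 4096 + 4096 + 6561 = 14834
14834 → 1⁴ + 4⁴ + 8⁴ + 3⁴ + 4⁴ = 1 + 256 + 4096 + 81 + 256 = 4690
4690 → 4⁴ + 6⁴ + 9⁴ + 0⁴ = 256 + 1296 + 6561 + 0 = 8113
8113 → 8⁴ + 1⁴ + 1⁴ + 3⁴ = 4096 + 1 + 1 + 81 = 4179
4179 → 4⁴ + 1⁴ + 7⁴ + 9⁴ = 256 + 1 + 2401 + 6561 = 9219
9219 → 9⁴ + 2⁴ + 1⁴ + 9⁴ = 6561 + 16 + 1 + 6561 = 13139

13139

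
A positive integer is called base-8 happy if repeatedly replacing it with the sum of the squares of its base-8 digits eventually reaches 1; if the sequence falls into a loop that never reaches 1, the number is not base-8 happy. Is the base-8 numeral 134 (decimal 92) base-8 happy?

not base-8 happy

92 = (1,3,4)_8 → 26
26 = (3,2)_8 → 13
13 = (1,5)_8 → 26  — 26 already seen; the sequence cycles without reaching 1.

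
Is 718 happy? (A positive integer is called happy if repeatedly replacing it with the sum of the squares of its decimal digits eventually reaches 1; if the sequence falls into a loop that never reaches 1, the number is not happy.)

718 → 7² + 1² + 8² = 114
114 → 1² + 1² + 4² = 18
18 → 1² + 8² = 65
65 → 6² + 5² = 61
61 → 6² + 1² = 37
37 → 3² + 7² = 58
58 → 5² + 8² = 89
89 → 8² + 9² = 145
145 → 1² + 4² + 5² = 42
42 → 4² + 2² = 20
20 → 2² + 0² = 4
4 → 4² = 16
16 → 1² + 6² = 37  — 37 already seen; the sequence cycles without reaching 1.

not happy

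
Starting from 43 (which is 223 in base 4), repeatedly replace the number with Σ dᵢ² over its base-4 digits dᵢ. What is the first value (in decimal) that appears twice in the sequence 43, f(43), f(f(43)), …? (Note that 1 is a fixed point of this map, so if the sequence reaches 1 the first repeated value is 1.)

1

43 = (2,2,3)_4 → 2² + 2² + 3² = 17
17 = (1,0,1)_4 → 1² + 0² + 1² = 2
2 = (2)_4 → 2² = 4
4 = (1,0)_4 → 1² + 0² = 1  — reached the fixed point 1.
1 → 1, so 1 is the first repeated value.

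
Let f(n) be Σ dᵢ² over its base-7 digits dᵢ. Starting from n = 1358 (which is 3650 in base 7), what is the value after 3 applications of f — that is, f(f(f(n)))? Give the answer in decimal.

10

1358 = (3,6,5,0)_7 → 70
70 = (1,3,0)_7 → 10
10 = (1,3)_7 → 10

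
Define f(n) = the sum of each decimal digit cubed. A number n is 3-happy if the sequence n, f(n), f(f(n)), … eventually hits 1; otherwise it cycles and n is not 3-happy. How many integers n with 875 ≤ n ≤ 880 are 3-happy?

875: 875 → 980 → 1241 → 74 → 407 → 407  — not 3-happy
876: 876 → 1071 → 345 → 216 → 225 → 141 → 66 → 432 → 99 → 1458 → 702 → 351 → 153 → 153  — not 3-happy
877: 877 → 1198 → 1243 → 100 → 1  — 3-happy
878: 878 → 1367 → 587 → 980 → 1241 → 74 → 407 → 407  — not 3-happy
879: 879 → 1584 → 702 → 351 → 153 → 153  — not 3-happy
880: 880 → 1024 → 73 → 370 → 370  — not 3-happy
3-happy: 877

1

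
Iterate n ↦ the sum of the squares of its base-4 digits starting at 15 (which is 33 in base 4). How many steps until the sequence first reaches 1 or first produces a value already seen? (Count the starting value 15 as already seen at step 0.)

5

15 = (3,3)_4 → 18
18 = (1,0,2)_4 → 5
5 = (1,1)_4 → 2
2 = (2)_4 → 4
4 = (1,0)_4 → 1  — reached 1.
That took 5 steps.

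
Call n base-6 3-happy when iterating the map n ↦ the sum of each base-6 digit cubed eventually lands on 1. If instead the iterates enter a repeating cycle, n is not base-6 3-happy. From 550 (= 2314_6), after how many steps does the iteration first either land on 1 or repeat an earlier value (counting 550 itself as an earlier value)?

550 = (2,3,1,4)_6 → 2³ + 3³ + 1³ + 4³ = 100
100 = (2,4,4)_6 → 2³ + 4³ + 4³ = 136
136 = (3,4,4)_6 → 3³ + 4³ + 4³ = 155
155 = (4,1,5)_6 → 4³ + 1³ + 5³ = 190
190 = (5,1,4)_6 → 5³ + 1³ + 4³ = 190  — 190 repeats.
That took 5 steps.

5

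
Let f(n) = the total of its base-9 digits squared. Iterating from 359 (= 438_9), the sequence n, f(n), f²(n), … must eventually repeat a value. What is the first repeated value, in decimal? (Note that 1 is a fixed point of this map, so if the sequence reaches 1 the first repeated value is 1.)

359 = (4,3,8)_9 → 4² + 3² + 8² = 16 + 9 + 64 = 89
89 = (1,0,8)_9 → 1² + 0² + 8² = 1 + 0 + 64 = 65
65 = (7,2)_9 → 7² + 2² = 49 + 4 = 53
53 = (5,8)_9 → 5² + 8² = 25 + 64 = 89  — 89 already appeared earlier.

89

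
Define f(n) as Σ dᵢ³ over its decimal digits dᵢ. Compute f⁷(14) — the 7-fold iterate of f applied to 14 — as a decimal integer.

371

14 → 1³ + 4³ = 1 + 64 = 65
65 → 6³ + 5³ = 216 + 125 = 341
341 → 3³ + 4³ + 1³ = 27 + 64 + 1 = 92
92 → 9³ + 2³ = 729 + 8 = 737
737 → 7³ + 3³ + 7³ = 343 + 27 + 343 = 713
713 → 7³ + 1³ + 3³ = 343 + 1 + 27 = 371
371 → 3³ + 7³ + 1³ = 27 + 343 + 1 = 371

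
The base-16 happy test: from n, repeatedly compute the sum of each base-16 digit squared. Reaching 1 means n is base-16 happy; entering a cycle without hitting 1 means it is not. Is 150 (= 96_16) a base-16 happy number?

base-16 happy

150 = (9,6)_16 → 9² + 6² = 117
117 = (7,5)_16 → 7² + 5² = 74
74 = (4,10)_16 → 4² + 10² = 116
116 = (7,4)_16 → 7² + 4² = 65
65 = (4,1)_16 → 4² + 1² = 17
17 = (1,1)_16 → 1² + 1² = 2
2 = (2)_16 → 2² = 4
4 = (4)_16 → 4² = 16
16 = (1,0)_16 → 1² + 0² = 1  — reached 1.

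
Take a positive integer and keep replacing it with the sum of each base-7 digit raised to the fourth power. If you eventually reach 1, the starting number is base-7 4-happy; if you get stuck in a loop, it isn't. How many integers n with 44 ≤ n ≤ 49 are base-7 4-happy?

44: 44 → 1312 → 1412 → 1506 → 898 → 304 → 1378 → 1552 → 1218 → 1458 → 898  (repeats 898)
45: 45 → 1377 → 881 → 2689 → 1923 → 1507 → 913 → 609 → 707 → 97 → 2593 → 1459 → 963 → 1153 → 803 → 673 → 1923  (repeats 1923)
46: 46 → 1552 → 1218 → 1458 → 898 → 304 → 1378 → 1552  (repeats 1552)
47: 47 → 1921 → 963 → 1153 → 803 → 673 → 1923 → 1507 → 913 → 609 → 707 → 97 → 2593 → 1459 → 963  (repeats 963)
48: 48 → 2592 → 1394 → 338 → 2608 → 514 → 244 → 2848 → 1314 → 1956 → 2258 → 1808 → 1938 → 2258  (repeats 2258)
49: 49 → 1  (reaches 1)
base-7 4-happy: 49

1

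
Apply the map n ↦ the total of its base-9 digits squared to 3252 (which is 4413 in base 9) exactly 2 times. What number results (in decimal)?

3252 = (4,4,1,3)_9 → 42
42 = (4,6)_9 → 52

52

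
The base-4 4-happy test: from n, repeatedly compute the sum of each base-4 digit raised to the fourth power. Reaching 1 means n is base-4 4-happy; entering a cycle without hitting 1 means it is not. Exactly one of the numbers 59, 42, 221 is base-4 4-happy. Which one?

59: 59 → 178 → 113 → 83 → 83  — repeats 83 (not base-4 4-happy)
42: 42 → 48 → 81 → 3 → 81  — repeats 81 (not base-4 4-happy)
221: 221 → 164 → 33 → 17 → 2 → 16 → 1  — reaches 1 (base-4 4-happy)

221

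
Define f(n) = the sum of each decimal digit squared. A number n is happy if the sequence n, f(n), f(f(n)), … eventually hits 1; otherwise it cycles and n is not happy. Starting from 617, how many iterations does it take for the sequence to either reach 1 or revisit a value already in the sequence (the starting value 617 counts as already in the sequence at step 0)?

617 → 6² + 1² + 7² = 86
86 → 8² + 6² = 100
100 → 1² + 0² + 0² = 1  — reached 1.
That took 3 steps.

3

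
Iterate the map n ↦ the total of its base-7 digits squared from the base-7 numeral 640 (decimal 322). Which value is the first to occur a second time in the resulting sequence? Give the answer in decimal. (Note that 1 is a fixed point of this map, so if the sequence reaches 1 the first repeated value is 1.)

322 = (6,4,0)_7 → 6² + 4² + 0² = 52
52 = (1,0,3)_7 → 1² + 0² + 3² = 10
10 = (1,3)_7 → 1² + 3² = 10  — 10 already appeared earlier.

10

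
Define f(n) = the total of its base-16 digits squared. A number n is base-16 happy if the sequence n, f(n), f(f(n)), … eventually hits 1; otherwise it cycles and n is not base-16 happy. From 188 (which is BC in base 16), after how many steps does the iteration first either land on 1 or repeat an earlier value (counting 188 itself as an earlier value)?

13

188 = (11,12)_16 → 11² + 12² = 121 + 144 = 265
265 = (1,0,9)_16 → 1² + 0² + 9² = 1 + 0 + 81 = 82
82 = (5,2)_16 → 5² + 2² = 25 + 4 = 29
29 = (1,13)_16 → 1² + 13² = 1 + 169 = 170
170 = (10,10)_16 → 10² + 10² = 100 + 100 = 200
200 = (12,8)_16 → 12² + 8² = 144 + 64 = 208
208 = (13,0)_16 → 13² + 0² = 169 + 0 = 169
169 = (10,9)_16 → 10² + 9² = 100 + 81 = 181
181 = (11,5)_16 → 11² + 5² = 121 + 25 = 146
146 = (9,2)_16 → 9² + 2² = 81 + 4 = 85
85 = (5,5)_16 → 5² + 5² = 25 + 25 = 50
50 = (3,2)_16 → 3² + 2² = 9 + 4 = 13
13 = (13)_16 → 13² = 169  — 169 repeats.
That took 13 steps.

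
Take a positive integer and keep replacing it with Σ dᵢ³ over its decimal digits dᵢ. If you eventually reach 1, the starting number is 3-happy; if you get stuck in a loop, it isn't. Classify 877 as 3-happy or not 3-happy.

3-happy

877 → 1198
1198 → 1243
1243 → 100
100 → 1  — reached 1.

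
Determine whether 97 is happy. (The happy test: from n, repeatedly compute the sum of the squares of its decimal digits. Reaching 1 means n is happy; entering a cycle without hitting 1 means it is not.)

97 → 9² + 7² = 81 + 49 = 130
130 → 1² + 3² + 0² = 1 + 9 + 0 = 10
10 → 1² + 0² = 1 + 0 = 1  — reached 1.

happy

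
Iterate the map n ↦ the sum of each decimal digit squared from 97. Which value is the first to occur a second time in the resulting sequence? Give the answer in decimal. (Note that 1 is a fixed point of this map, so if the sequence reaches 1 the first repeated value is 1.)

1

97 → 9² + 7² = 130
130 → 1² + 3² + 0² = 10
10 → 1² + 0² = 1  — reached the fixed point 1.
1 → 1, so 1 is the first repeated value.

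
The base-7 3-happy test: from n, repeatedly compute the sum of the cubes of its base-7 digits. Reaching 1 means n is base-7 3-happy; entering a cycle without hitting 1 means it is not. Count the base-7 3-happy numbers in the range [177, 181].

177: 177 → 99 → 9 → 9  (repeats 9)
178: 178 → 118 → 232 → 190 → 244 → 496 → 244  (repeats 244)
179: 179 → 155 → 29 → 65 → 17 → 35 → 125 → 251 → 341 → 557 → 137 → 197 → 65  (repeats 65)
180: 180 → 216 → 288 → 342 → 648 → 282 → 258 → 342  (repeats 342)
181: 181 → 307 → 433 → 343 → 1  (reaches 1)
base-7 3-happy: 181

1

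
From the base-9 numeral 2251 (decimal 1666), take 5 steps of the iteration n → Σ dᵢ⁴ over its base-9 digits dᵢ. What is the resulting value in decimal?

8194

1666 = (2,2,5,1)_9 → 2⁴ + 2⁴ + 5⁴ + 1⁴ = 658
658 = (8,1,1)_9 → 8⁴ + 1⁴ + 1⁴ = 4098
4098 = (5,5,5,3)_9 → 5⁴ + 5⁴ + 5⁴ + 3⁴ = 1956
1956 = (2,6,1,3)_9 → 2⁴ + 6⁴ + 1⁴ + 3⁴ = 1394
1394 = (1,8,1,8)_9 → 1⁴ + 8⁴ + 1⁴ + 8⁴ = 8194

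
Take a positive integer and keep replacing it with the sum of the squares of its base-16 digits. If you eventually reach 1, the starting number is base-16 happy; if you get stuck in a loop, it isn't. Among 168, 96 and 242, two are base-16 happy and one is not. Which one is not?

168: 168 → 164 → 116 → 65 → 17 → 2 → 4 → 16 → 1  — reaches 1 (base-16 happy)
96: 96 → 36 → 20 → 17 → 2 → 4 → 16 → 1  — reaches 1 (base-16 happy)
242: 242 → 229 → 221 → 338 → 30 → 197 → 169 → 181 → 146 → 85 → 50 → 13 → 169  — repeats 169 (not base-16 happy)

242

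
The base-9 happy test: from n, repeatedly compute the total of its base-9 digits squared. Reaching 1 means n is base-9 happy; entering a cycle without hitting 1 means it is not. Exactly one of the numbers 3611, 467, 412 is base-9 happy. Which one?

467

3611: 3611 → 109 → 11 → 5 → 25 → 53 → 89 → 65 → 53  — repeats 53 (not base-9 happy)
467: 467 → 125 → 81 → 1  — reaches 1 (base-9 happy)
412: 412 → 74 → 68 → 74  — repeats 74 (not base-9 happy)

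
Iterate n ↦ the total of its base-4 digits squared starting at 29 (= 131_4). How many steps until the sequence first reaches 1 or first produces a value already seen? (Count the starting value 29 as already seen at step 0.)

29 = (1,3,1)_4 → 1² + 3² + 1² = 1 + 9 + 1 = 11
11 = (2,3)_4 → 2² + 3² = 4 + 9 = 13
13 = (3,1)_4 → 3² + 1² = 9 + 1 = 10
10 = (2,2)_4 → 2² + 2² = 4 + 4 = 8
8 = (2,0)_4 → 2² + 0² = 4 + 0 = 4
4 = (1,0)_4 → 1² + 0² = 1 + 0 = 1  — reached 1.
That took 6 steps.

6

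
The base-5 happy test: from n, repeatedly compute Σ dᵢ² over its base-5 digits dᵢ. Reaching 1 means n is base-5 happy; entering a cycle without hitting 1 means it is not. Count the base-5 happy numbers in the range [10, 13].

1

10: 10 → 4 → 16 → 10  — not base-5 happy
11: 11 → 5 → 1  — base-5 happy
12: 12 → 8 → 10 → 4 → 16 → 10  — not base-5 happy
13: 13 → 13  — not base-5 happy
base-5 happy: 11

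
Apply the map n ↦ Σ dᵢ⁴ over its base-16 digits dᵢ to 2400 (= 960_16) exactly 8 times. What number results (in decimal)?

2400 = (9,6,0)_16 → 9⁴ + 6⁴ + 0⁴ = 6561 + 1296 + 0 = 7857
7857 = (1,14,11,1)_16 → 1⁴ + 14⁴ + 11⁴ + 1⁴ = 1 + 38416 + 14641 + 1 = 53059
53059 = (12,15,4,3)_16 → 12⁴ + 15⁴ + 4⁴ + 3⁴ = 20736 + 50625 + 256 + 81 = 71698
71698 = (1,1,8,1,2)_16 → 1⁴ + 1⁴ + 8⁴ + 1⁴ + 2⁴ = 1 + 1 + 4096 + 1 + 16 = 4115
4115 = (1,0,1,3)_16 → 1⁴ + 0⁴ + 1⁴ + 3⁴ = 1 + 0 + 1 + 81 = 83
83 = (5,3)_16 → 5⁴ + 3⁴ = 625 + 81 = 706
706 = (2,12,2)_16 → 2⁴ + 12⁴ + 2⁴ = 16 + 20736 + 16 = 20768
20768 = (5,1,2,0)_16 → 5⁴ + 1⁴ + 2⁴ + 0⁴ = 625 + 1 + 16 + 0 = 642

642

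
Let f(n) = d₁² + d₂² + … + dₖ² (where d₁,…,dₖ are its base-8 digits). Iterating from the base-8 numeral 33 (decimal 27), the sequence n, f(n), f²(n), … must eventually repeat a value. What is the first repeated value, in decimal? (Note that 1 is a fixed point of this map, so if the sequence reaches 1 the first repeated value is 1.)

1

27 = (3,3)_8 → 18
18 = (2,2)_8 → 8
8 = (1,0)_8 → 1  — reached the fixed point 1.
1 → 1, so 1 is the first repeated value.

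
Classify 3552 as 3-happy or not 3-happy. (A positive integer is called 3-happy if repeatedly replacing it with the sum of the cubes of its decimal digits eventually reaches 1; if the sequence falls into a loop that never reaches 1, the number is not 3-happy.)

not 3-happy

3552 → 3³ + 5³ + 5³ + 2³ = 27 + 125 + 125 + 8 = 285
285 → 2³ + 8³ + 5³ = 8 + 512 + 125 = 645
645 → 6³ + 4³ + 5³ = 216 + 64 + 125 = 405
405 → 4³ + 0³ + 5³ = 64 + 0 + 125 = 189
189 → 1³ + 8³ + 9³ = 1 + 512 + 729 = 1242
1242 → 1³ + 2³ + 4³ + 2³ = 1 + 8 + 64 + 8 = 81
81 → 8³ + 1³ = 512 + 1 = 513
513 → 5³ + 1³ + 3³ = 125 + 1 + 27 = 153
153 → 1³ + 5³ + 3³ = 1 + 125 + 27 = 153  — 153 already seen; the sequence cycles without reaching 1.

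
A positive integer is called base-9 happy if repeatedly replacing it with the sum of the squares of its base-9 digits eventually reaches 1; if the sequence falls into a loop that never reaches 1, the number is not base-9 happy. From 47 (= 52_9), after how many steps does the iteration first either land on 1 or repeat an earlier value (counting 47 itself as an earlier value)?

7

47 = (5,2)_9 → 5² + 2² = 29
29 = (3,2)_9 → 3² + 2² = 13
13 = (1,4)_9 → 1² + 4² = 17
17 = (1,8)_9 → 1² + 8² = 65
65 = (7,2)_9 → 7² + 2² = 53
53 = (5,8)_9 → 5² + 8² = 89
89 = (1,0,8)_9 → 1² + 0² + 8² = 65  — 65 repeats.
That took 7 steps.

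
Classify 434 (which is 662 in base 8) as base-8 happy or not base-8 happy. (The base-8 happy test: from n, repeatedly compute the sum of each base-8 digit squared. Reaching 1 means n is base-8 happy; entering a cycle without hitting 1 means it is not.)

434 = (6,6,2)_8 → 6² + 6² + 2² = 76
76 = (1,1,4)_8 → 1² + 1² + 4² = 18
18 = (2,2)_8 → 2² + 2² = 8
8 = (1,0)_8 → 1² + 0² = 1  — reached 1.

base-8 happy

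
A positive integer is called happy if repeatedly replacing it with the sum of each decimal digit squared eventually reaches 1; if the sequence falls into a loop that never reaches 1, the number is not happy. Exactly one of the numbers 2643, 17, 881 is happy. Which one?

2643: 2643 → 65 → 61 → 37 → 58 → 89 → 145 → 42 → 20 → 4 → 16 → 37  — repeats 37 (not happy)
17: 17 → 50 → 25 → 29 → 85 → 89 → 145 → 42 → 20 → 4 → 16 → 37 → 58 → 89  — repeats 89 (not happy)
881: 881 → 129 → 86 → 100 → 1  — reaches 1 (happy)

881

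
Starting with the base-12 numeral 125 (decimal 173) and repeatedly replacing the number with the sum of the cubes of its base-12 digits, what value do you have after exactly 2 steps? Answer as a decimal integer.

1339

173 = (1,2,5)_12 → 1³ + 2³ + 5³ = 134
134 = (11,2)_12 → 11³ + 2³ = 1339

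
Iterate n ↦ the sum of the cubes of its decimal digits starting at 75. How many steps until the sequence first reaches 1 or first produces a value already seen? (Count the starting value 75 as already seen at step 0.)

75 → 7³ + 5³ = 343 + 125 = 468
468 → 4³ + 6³ + 8³ = 64 + 216 + 512 = 792
792 → 7³ + 9³ + 2³ = 343 + 729 + 8 = 1080
1080 → 1³ + 0³ + 8³ + 0³ = 1 + 0 + 512 + 0 = 513
513 → 5³ + 1³ + 3³ = 125 + 1 + 27 = 153
153 → 1³ + 5³ + 3³ = 1 + 125 + 27 = 153  — 153 repeats.
That took 6 steps.

6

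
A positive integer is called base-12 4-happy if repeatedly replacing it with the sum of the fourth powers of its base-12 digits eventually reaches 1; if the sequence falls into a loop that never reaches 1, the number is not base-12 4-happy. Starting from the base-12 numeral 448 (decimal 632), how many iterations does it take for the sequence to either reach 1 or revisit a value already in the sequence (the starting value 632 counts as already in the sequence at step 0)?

13

632 = (4,4,8)_12 → 4608
4608 = (2,8,0,0)_12 → 4112
4112 = (2,4,6,8)_12 → 5664
5664 = (3,3,4,0)_12 → 418
418 = (2,10,10)_12 → 20016
20016 = (11,7,0,0)_12 → 17042
17042 = (9,10,4,2)_12 → 16833
16833 = (9,8,10,9)_12 → 27218
27218 = (1,3,9,0,2)_12 → 6659
6659 = (3,10,2,11)_12 → 24738
24738 = (1,2,3,9,6)_12 → 7955
7955 = (4,7,2,11)_12 → 17314
17314 = (10,0,2,10)_12 → 20016  — 20016 repeats.
That took 13 steps.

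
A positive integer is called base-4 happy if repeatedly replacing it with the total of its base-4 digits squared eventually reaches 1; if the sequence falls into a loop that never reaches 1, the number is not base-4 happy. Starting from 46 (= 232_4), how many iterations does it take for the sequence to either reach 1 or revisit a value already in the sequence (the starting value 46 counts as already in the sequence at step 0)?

46 = (2,3,2)_4 → 2² + 3² + 2² = 17
17 = (1,0,1)_4 → 1² + 0² + 1² = 2
2 = (2)_4 → 2² = 4
4 = (1,0)_4 → 1² + 0² = 1  — reached 1.
That took 4 steps.

4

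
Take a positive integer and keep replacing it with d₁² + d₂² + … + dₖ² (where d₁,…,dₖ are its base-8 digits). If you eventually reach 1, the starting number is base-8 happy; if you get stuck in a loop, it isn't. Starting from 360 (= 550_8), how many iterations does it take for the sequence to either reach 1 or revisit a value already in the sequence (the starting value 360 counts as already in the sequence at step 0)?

360 = (5,5,0)_8 → 5² + 5² + 0² = 25 + 25 + 0 = 50
50 = (6,2)_8 → 6² + 2² = 36 + 4 = 40
40 = (5,0)_8 → 5² + 0² = 25 + 0 = 25
25 = (3,1)_8 → 3² + 1² = 9 + 1 = 10
10 = (1,2)_8 → 1² + 2² = 1 + 4 = 5
5 = (5)_8 → 5² = 25  — 25 repeats.
That took 6 steps.

6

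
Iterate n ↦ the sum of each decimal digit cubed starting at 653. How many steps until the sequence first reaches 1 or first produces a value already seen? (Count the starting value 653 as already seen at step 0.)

11

653 → 368
368 → 755
755 → 593
593 → 881
881 → 1025
1025 → 134
134 → 92
92 → 737
737 → 713
713 → 371
371 → 371  — 371 repeats.
That took 11 steps.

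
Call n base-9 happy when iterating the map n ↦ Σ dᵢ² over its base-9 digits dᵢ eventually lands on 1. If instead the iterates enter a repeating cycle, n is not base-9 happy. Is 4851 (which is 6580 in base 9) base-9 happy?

4851 = (6,5,8,0)_9 → 6² + 5² + 8² + 0² = 36 + 25 + 64 + 0 = 125
125 = (1,4,8)_9 → 1² + 4² + 8² = 1 + 16 + 64 = 81
81 = (1,0,0)_9 → 1² + 0² + 0² = 1 + 0 + 0 = 1  — reached 1.

base-9 happy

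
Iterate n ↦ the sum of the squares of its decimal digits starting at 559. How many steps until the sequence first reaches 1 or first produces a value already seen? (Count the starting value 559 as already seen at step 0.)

12

559 → 5² + 5² + 9² = 25 + 25 + 81 = 131
131 → 1² + 3² + 1² = 1 + 9 + 1 = 11
11 → 1² + 1² = 1 + 1 = 2
2 → 2² = 4
4 → 4² = 16
16 → 1² + 6² = 1 + 36 = 37
37 → 3² + 7² = 9 + 49 = 58
58 → 5² + 8² = 25 + 64 = 89
89 → 8² + 9² = 64 + 81 = 145
145 → 1² + 4² + 5² = 1 + 16 + 25 = 42
42 → 4² + 2² = 16 + 4 = 20
20 → 2² + 0² = 4 + 0 = 4  — 4 repeats.
That took 12 steps.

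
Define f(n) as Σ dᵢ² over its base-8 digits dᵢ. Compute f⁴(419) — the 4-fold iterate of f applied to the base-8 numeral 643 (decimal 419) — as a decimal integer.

36

419 = (6,4,3)_8 → 61
61 = (7,5)_8 → 74
74 = (1,1,2)_8 → 6
6 = (6)_8 → 36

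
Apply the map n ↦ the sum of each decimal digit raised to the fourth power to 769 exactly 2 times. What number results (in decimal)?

769 → 7⁴ + 6⁴ + 9⁴ = 10258
10258 → 1⁴ + 0⁴ + 2⁴ + 5⁴ + 8⁴ = 4738

4738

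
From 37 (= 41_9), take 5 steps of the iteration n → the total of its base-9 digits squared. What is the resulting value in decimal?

65

37 = (4,1)_9 → 4² + 1² = 16 + 1 = 17
17 = (1,8)_9 → 1² + 8² = 1 + 64 = 65
65 = (7,2)_9 → 7² + 2² = 49 + 4 = 53
53 = (5,8)_9 → 5² + 8² = 25 + 64 = 89
89 = (1,0,8)_9 → 1² + 0² + 8² = 1 + 0 + 64 = 65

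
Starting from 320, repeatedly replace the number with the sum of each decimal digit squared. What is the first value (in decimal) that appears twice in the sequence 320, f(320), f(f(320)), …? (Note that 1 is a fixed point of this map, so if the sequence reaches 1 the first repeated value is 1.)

1

320 → 3² + 2² + 0² = 9 + 4 + 0 = 13
13 → 1² + 3² = 1 + 9 = 10
10 → 1² + 0² = 1 + 0 = 1  — reached the fixed point 1.
1 → 1, so 1 is the first repeated value.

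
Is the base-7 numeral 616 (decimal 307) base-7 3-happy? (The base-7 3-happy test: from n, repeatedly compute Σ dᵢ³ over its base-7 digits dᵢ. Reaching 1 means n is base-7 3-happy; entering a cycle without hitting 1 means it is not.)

base-7 3-happy

307 = (6,1,6)_7 → 6³ + 1³ + 6³ = 433
433 = (1,1,5,6)_7 → 1³ + 1³ + 5³ + 6³ = 343
343 = (1,0,0,0)_7 → 1³ + 0³ + 0³ + 0³ = 1  — reached 1.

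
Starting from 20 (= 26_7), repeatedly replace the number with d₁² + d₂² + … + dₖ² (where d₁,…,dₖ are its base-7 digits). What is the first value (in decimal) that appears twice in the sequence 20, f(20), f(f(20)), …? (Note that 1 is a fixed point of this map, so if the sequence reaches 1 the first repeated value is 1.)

2

20 = (2,6)_7 → 2² + 6² = 4 + 36 = 40
40 = (5,5)_7 → 5² + 5² = 25 + 25 = 50
50 = (1,0,1)_7 → 1² + 0² + 1² = 1 + 0 + 1 = 2
2 = (2)_7 → 2² = 4
4 = (4)_7 → 4² = 16
16 = (2,2)_7 → 2² + 2² = 4 + 4 = 8
8 = (1,1)_7 → 1² + 1² = 1 + 1 = 2  — 2 already appeared earlier.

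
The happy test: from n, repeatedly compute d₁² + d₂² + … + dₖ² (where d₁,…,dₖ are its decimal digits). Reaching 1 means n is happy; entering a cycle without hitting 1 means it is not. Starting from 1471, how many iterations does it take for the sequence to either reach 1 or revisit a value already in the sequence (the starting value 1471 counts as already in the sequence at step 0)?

11

1471 → 67
67 → 85
85 → 89
89 → 145
145 → 42
42 → 20
20 → 4
4 → 16
16 → 37
37 → 58
58 → 89  — 89 repeats.
That took 11 steps.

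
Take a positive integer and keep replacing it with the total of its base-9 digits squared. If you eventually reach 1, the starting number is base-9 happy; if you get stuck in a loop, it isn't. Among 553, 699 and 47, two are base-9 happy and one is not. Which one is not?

47

553: 553 → 101 → 9 → 1  — reaches 1 (base-9 happy)
699: 699 → 125 → 81 → 1  — reaches 1 (base-9 happy)
47: 47 → 29 → 13 → 17 → 65 → 53 → 89 → 65  — repeats 65 (not base-9 happy)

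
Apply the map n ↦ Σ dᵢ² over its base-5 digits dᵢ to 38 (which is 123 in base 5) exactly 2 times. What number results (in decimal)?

20

38 = (1,2,3)_5 → 1² + 2² + 3² = 1 + 4 + 9 = 14
14 = (2,4)_5 → 2² + 4² = 4 + 16 = 20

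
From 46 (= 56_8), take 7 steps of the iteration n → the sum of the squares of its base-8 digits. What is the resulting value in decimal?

46 = (5,6)_8 → 5² + 6² = 61
61 = (7,5)_8 → 7² + 5² = 74
74 = (1,1,2)_8 → 1² + 1² + 2² = 6
6 = (6)_8 → 6² = 36
36 = (4,4)_8 → 4² + 4² = 32
32 = (4,0)_8 → 4² + 0² = 16
16 = (2,0)_8 → 2² + 0² = 4

4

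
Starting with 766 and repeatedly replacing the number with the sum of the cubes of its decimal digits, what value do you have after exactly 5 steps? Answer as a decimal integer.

730

766 → 7³ + 6³ + 6³ = 343 + 216 + 216 = 775
775 → 7³ + 7³ + 5³ = 343 + 343 + 125 = 811
811 → 8³ + 1³ + 1³ = 512 + 1 + 1 = 514
514 → 5³ + 1³ + 4³ = 125 + 1 + 64 = 190
190 → 1³ + 9³ + 0³ = 1 + 729 + 0 = 730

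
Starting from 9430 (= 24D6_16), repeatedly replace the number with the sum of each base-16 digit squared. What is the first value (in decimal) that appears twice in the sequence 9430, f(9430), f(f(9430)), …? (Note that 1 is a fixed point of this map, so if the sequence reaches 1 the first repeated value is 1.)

169

9430 = (2,4,13,6)_16 → 225
225 = (14,1)_16 → 197
197 = (12,5)_16 → 169
169 = (10,9)_16 → 181
181 = (11,5)_16 → 146
146 = (9,2)_16 → 85
85 = (5,5)_16 → 50
50 = (3,2)_16 → 13
13 = (13)_16 → 169  — 169 already appeared earlier.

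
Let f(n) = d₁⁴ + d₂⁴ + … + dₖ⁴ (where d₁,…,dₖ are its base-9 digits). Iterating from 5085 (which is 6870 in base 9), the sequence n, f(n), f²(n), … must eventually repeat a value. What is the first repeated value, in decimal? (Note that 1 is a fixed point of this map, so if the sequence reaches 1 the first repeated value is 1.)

5085 = (6,8,7,0)_9 → 6⁴ + 8⁴ + 7⁴ + 0⁴ = 1296 + 4096 + 2401 + 0 = 7793
7793 = (1,1,6,1,8)_9 → 1⁴ + 1⁴ + 6⁴ + 1⁴ + 8⁴ = 1 + 1 + 1296 + 1 + 4096 = 5395
5395 = (7,3,5,4)_9 → 7⁴ + 3⁴ + 5⁴ + 4⁴ = 2401 + 81 + 625 + 256 = 3363
3363 = (4,5,4,6)_9 → 4⁴ + 5⁴ + 4⁴ + 6⁴ = 256 + 625 + 256 + 1296 = 2433
2433 = (3,3,0,3)_9 → 3⁴ + 3⁴ + 0⁴ + 3⁴ = 81 + 81 + 0 + 81 = 243
243 = (3,0,0)_9 → 3⁴ + 0⁴ + 0⁴ = 81 + 0 + 0 = 81
81 = (1,0,0)_9 → 1⁴ + 0⁴ + 0⁴ = 1 + 0 + 0 = 1  — reached the fixed point 1.
1 → 1, so 1 is the first repeated value.

1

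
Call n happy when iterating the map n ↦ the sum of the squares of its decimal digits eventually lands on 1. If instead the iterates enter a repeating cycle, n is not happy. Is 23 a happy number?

happy

23 → 2² + 3² = 4 + 9 = 13
13 → 1² + 3² = 1 + 9 = 10
10 → 1² + 0² = 1 + 0 = 1  — reached 1.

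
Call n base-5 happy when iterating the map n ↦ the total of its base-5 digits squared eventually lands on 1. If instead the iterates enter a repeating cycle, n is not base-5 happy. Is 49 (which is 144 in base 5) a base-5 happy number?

base-5 happy

49 = (1,4,4)_5 → 1² + 4² + 4² = 1 + 16 + 16 = 33
33 = (1,1,3)_5 → 1² + 1² + 3² = 1 + 1 + 9 = 11
11 = (2,1)_5 → 2² + 1² = 4 + 1 = 5
5 = (1,0)_5 → 1² + 0² = 1 + 0 = 1  — reached 1.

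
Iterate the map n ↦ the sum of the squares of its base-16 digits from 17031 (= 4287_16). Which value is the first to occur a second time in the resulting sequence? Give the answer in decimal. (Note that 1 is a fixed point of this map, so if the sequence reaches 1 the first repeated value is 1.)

17031 = (4,2,8,7)_16 → 4² + 2² + 8² + 7² = 133
133 = (8,5)_16 → 8² + 5² = 89
89 = (5,9)_16 → 5² + 9² = 106
106 = (6,10)_16 → 6² + 10² = 136
136 = (8,8)_16 → 8² + 8² = 128
128 = (8,0)_16 → 8² + 0² = 64
64 = (4,0)_16 → 4² + 0² = 16
16 = (1,0)_16 → 1² + 0² = 1  — reached the fixed point 1.
1 → 1, so 1 is the first repeated value.

1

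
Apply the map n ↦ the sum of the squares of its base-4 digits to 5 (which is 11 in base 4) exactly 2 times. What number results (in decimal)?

4

5 = (1,1)_4 → 1² + 1² = 2
2 = (2)_4 → 2² = 4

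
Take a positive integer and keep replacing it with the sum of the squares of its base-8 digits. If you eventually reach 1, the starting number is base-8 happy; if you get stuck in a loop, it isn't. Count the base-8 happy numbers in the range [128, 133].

1

128: 128 → 4 → 16 → 4  — not base-8 happy
129: 129 → 5 → 25 → 10 → 5  — not base-8 happy
130: 130 → 8 → 1  — base-8 happy
131: 131 → 13 → 26 → 13  — not base-8 happy
132: 132 → 20 → 20  — not base-8 happy
133: 133 → 29 → 34 → 20 → 20  — not base-8 happy
base-8 happy: 130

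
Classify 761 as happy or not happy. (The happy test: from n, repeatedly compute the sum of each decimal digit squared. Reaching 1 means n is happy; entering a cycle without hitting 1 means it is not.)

happy

761 → 7² + 6² + 1² = 49 + 36 + 1 = 86
86 → 8² + 6² = 64 + 36 = 100
100 → 1² + 0² + 0² = 1 + 0 + 0 = 1  — reached 1.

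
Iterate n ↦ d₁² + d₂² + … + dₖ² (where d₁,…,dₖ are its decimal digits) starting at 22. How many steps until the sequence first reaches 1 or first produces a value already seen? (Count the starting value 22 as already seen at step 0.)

14

22 → 2² + 2² = 8
8 → 8² = 64
64 → 6² + 4² = 52
52 → 5² + 2² = 29
29 → 2² + 9² = 85
85 → 8² + 5² = 89
89 → 8² + 9² = 145
145 → 1² + 4² + 5² = 42
42 → 4² + 2² = 20
20 → 2² + 0² = 4
4 → 4² = 16
16 → 1² + 6² = 37
37 → 3² + 7² = 58
58 → 5² + 8² = 89  — 89 repeats.
That took 14 steps.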